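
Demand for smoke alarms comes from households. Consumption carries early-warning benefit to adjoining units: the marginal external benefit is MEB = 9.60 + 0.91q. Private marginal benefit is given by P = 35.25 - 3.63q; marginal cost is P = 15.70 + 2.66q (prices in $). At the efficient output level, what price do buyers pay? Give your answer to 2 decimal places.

P = $15.58

Social marginal benefit = demand + MEB = 44.85 - 2.72q.
Set SMB = MC: 44.85 - 2.72q = 15.70 + 2.66q → q* = 5.4182.
Consumer price on the demand curve at q*: 35.25 − 3.63×5.4182 = 15.5819.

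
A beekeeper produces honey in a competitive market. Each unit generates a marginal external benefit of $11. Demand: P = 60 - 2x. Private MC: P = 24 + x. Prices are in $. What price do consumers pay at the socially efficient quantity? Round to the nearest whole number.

P = $29

Social marginal cost = private MC − MEB = 13 + x.
Set SMC = demand: 13 + x = 60 - 2x → x* = 15.6667.
Consumer price on the demand curve at x*: 60 − 2×15.6667 = 28.6666.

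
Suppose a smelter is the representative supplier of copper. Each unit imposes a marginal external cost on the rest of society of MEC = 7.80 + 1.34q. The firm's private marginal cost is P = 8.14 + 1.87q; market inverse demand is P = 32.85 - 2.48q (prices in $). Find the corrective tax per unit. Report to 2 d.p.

tax = $11.78 per unit

Social marginal cost = private MC + MEC = 15.94 + 3.21q.
Set SMC = demand: 15.94 + 3.21q = 32.85 - 2.48q → q* = 2.9719.
The Pigouvian tax equals MEC at q*: 7.80 + 1.34×2.9719 = 11.7823.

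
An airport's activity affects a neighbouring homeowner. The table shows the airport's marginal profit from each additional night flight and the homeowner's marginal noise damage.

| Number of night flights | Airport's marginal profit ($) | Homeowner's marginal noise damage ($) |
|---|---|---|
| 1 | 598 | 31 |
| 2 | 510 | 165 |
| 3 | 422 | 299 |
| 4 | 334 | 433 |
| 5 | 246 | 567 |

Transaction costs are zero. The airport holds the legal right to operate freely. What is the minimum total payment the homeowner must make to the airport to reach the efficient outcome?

$580

Left alone the airport would choose level 5 (marginal profit stays positive).
Efficient level: k* = 3 (marginal profit ≥ marginal noise damage through 3).
The homeowner must at least cover the airport's forgone profit from cutting 5→3: 334 + 246 = 580.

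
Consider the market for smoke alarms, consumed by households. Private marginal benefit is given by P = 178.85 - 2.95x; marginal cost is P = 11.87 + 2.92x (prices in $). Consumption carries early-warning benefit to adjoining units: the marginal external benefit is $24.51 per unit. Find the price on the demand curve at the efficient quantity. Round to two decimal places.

Social marginal benefit = demand + MEB = 203.36 - 2.95x.
Set SMB = MC: 203.36 - 2.95x = 11.87 + 2.92x → x* = 32.6218.
Consumer price on the demand curve at x*: 178.85 − 2.95×32.6218 = 82.6157.

P = $82.62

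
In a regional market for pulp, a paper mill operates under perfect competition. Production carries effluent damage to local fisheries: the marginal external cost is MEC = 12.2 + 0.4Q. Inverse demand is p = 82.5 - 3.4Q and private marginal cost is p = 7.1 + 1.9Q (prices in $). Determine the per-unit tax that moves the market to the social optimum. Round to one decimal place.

Social marginal cost = private MC + MEC = 19.3 + 2.3Q.
Set SMC = demand: 19.3 + 2.3Q = 82.5 - 3.4Q → Q* = 11.0877.
The Pigouvian tax equals MEC at Q*: 12.2 + 0.4×11.0877 = 16.6351.

tax = $16.6 per unit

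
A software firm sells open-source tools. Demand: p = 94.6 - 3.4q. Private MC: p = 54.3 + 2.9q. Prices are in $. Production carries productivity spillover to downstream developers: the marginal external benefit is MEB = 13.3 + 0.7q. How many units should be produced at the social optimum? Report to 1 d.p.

Social marginal cost = private MC − MEB = 41.0 + 2.2q.
Set SMC = demand: 41.0 + 2.2q = 94.6 - 3.4q → q* = 9.5714.

q* = 9.6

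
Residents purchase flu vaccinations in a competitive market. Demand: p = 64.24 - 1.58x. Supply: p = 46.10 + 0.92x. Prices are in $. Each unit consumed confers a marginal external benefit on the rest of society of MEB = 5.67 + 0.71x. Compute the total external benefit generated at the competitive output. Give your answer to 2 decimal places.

Market equilibrium (private): 46.10 + 0.92x = 64.24 - 1.58x → x_m = 7.2560.
Total external benefit = ∫₀^{x_m} (5.67 + 0.71x) dx = 5.67×7.2560 + ½×0.71×7.2560² = 59.8321.

$59.83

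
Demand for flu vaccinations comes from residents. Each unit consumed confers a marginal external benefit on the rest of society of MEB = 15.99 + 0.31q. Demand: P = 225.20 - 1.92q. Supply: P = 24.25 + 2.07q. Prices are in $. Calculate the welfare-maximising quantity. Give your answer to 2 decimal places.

Social marginal benefit = demand + MEB = 241.19 - 1.61q.
Set SMB = MC: 241.19 - 1.61q = 24.25 + 2.07q → q* = 58.9511.

q* = 58.95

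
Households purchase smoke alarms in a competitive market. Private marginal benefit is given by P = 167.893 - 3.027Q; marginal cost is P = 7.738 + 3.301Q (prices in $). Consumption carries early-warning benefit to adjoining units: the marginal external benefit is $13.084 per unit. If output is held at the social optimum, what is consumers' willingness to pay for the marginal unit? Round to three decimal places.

P = $85.024

Social marginal benefit = demand + MEB = 180.977 - 3.027Q.
Set SMB = MC: 180.977 - 3.027Q = 7.738 + 3.301Q → Q* = 27.3766.
Consumer price on the demand curve at Q*: 167.893 − 3.027×27.3766 = 85.0240.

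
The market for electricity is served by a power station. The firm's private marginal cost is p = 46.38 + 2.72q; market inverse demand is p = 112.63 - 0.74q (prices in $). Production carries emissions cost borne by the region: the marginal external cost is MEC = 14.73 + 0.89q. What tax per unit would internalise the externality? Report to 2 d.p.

Social marginal cost = private MC + MEC = 61.11 + 3.61q.
Set SMC = demand: 61.11 + 3.61q = 112.63 - 0.74q → q* = 11.8437.
The Pigouvian tax equals MEC at q*: 14.73 + 0.89×11.8437 = 25.2709.

tax = $25.27 per unit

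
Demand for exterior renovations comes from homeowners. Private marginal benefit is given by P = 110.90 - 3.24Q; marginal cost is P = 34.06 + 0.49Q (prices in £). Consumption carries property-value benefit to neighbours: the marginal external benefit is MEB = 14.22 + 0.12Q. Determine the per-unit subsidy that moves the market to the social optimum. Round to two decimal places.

Social marginal benefit = demand + MEB = 125.12 - 3.12Q.
Set SMB = MC: 125.12 - 3.12Q = 34.06 + 0.49Q → Q* = 25.2244.
The Pigouvian subsidy equals MEB at Q*: 14.22 + 0.12×25.2244 = 17.2469.

subsidy = £17.25 per unit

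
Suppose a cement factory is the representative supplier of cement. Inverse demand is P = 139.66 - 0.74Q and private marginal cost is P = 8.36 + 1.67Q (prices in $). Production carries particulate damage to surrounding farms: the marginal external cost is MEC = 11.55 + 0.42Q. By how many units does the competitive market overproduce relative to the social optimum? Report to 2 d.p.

12.17 units

Market equilibrium (private): 8.36 + 1.67Q = 139.66 - 0.74Q → Q_m = 54.4813.
Social marginal cost = private MC + MEC = 19.91 + 2.09Q.
Set SMC = demand: 19.91 + 2.09Q = 139.66 - 0.74Q → Q* = 42.3145.
Gap = |54.4813 − 42.3145| = 12.1668.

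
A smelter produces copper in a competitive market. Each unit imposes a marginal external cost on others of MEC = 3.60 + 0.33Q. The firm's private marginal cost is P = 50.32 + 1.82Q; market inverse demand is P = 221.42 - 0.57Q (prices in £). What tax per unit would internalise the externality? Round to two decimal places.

tax = £23.92 per unit

Social marginal cost = private MC + MEC = 53.92 + 2.15Q.
Set SMC = demand: 53.92 + 2.15Q = 221.42 - 0.57Q → Q* = 61.5809.
The Pigouvian tax equals MEC at Q*: 3.60 + 0.33×61.5809 = 23.9217.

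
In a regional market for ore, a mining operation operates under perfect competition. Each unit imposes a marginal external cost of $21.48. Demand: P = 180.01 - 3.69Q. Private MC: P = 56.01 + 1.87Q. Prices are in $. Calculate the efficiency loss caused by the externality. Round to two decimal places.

DWL = $41.49

Market equilibrium (private): 56.01 + 1.87Q = 180.01 - 3.69Q → Q_m = 22.3022.
Social marginal cost = private MC + MEC = 77.49 + 1.87Q.
Set SMC = demand: 77.49 + 1.87Q = 180.01 - 3.69Q → Q* = 18.4388.
Between Q* and Q_m the wedge SMC − demand runs linearly from 0 to MEC(Q_m), so the loss is a triangle.
DWL = ½ × 3.8634 × 21.4800 = 41.4929.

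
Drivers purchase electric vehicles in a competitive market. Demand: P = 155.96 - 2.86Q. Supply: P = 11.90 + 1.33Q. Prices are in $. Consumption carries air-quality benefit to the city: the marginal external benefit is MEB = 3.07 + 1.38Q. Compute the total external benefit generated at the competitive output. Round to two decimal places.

Market equilibrium (private): 11.90 + 1.33Q = 155.96 - 2.86Q → Q_m = 34.3819.
Total external benefit = ∫₀^{Q_m} (3.07 + 1.38Q) dQ = 3.07×34.3819 + ½×1.38×34.3819² = 921.2118.

$921.21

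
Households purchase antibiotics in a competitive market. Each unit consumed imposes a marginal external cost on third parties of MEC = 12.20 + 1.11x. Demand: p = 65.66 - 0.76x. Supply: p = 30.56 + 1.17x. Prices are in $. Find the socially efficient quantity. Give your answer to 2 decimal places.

x* = 7.53

Social marginal benefit = demand − MEC = 53.46 - 1.87x.
Set SMB = MC: 53.46 - 1.87x = 30.56 + 1.17x → x* = 7.5329.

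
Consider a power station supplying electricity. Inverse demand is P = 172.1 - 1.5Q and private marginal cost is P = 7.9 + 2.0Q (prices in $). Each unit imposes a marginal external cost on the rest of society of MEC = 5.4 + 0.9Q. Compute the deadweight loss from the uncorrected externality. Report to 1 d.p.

DWL = $257.7

Market equilibrium (private): 7.9 + 2.0Q = 172.1 - 1.5Q → Q_m = 46.9143.
Social marginal cost = private MC + MEC = 13.3 + 2.9Q.
Set SMC = demand: 13.3 + 2.9Q = 172.1 - 1.5Q → Q* = 36.0909.
Between Q* and Q_m the wedge SMC − demand runs linearly from 0 to MEC(Q_m), so the loss is a triangle.
DWL = ½ × 10.8234 × 47.6229 = 257.7208.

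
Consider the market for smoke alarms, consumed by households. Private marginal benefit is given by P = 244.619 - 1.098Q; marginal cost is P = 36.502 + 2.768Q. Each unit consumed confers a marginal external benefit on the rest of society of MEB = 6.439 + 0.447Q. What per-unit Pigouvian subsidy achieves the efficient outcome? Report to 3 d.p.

subsidy = 34.490 per unit

Social marginal benefit = demand + MEB = 251.058 - 0.651Q.
Set SMB = MC: 251.058 - 0.651Q = 36.502 + 2.768Q → Q* = 62.7540.
The Pigouvian subsidy equals MEB at Q*: 6.439 + 0.447×62.7540 = 34.4900.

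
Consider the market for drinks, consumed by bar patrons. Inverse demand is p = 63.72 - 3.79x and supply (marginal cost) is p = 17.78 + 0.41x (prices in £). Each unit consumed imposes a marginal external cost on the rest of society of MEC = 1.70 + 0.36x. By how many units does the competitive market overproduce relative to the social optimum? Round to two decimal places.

1.24 units

Market equilibrium (private): 17.78 + 0.41x = 63.72 - 3.79x → x_m = 10.9381.
Social marginal benefit = demand − MEC = 62.02 - 4.15x.
Set SMB = MC: 62.02 - 4.15x = 17.78 + 0.41x → x* = 9.7018.
Gap = |10.9381 − 9.7018| = 1.2363.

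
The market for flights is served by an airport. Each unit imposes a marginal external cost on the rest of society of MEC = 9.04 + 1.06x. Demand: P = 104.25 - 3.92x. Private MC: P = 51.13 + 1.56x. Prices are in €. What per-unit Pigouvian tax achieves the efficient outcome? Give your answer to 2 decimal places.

tax = €16.18 per unit

Social marginal cost = private MC + MEC = 60.17 + 2.62x.
Set SMC = demand: 60.17 + 2.62x = 104.25 - 3.92x → x* = 6.7401.
The Pigouvian tax equals MEC at x*: 9.04 + 1.06×6.7401 = 16.1845.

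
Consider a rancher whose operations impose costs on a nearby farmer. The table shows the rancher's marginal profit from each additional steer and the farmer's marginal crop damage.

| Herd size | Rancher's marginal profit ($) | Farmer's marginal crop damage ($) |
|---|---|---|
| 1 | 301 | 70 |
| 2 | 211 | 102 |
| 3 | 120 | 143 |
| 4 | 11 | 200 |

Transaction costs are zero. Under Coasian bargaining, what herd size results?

2

Bargaining reaches the level where marginal profit last exceeds marginal crop damage.
That holds through level 2 (211 ≥ 102) but not at 3 (120 < 143).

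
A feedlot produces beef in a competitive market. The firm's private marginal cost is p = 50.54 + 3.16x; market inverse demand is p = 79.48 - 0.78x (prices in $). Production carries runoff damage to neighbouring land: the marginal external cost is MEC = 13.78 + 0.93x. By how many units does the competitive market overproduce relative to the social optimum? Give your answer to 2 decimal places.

4.23 units

Market equilibrium (private): 50.54 + 3.16x = 79.48 - 0.78x → x_m = 7.3452.
Social marginal cost = private MC + MEC = 64.32 + 4.09x.
Set SMC = demand: 64.32 + 4.09x = 79.48 - 0.78x → x* = 3.1129.
Gap = |7.3452 − 3.1129| = 4.2323.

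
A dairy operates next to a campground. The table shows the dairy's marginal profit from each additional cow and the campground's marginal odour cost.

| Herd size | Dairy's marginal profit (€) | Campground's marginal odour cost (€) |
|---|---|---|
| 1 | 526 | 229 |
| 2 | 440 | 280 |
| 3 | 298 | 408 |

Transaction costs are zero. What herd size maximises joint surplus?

Bargaining reaches the level where marginal profit last exceeds marginal odour cost.
That holds through level 2 (440 ≥ 280) but not at 3 (298 < 408).

2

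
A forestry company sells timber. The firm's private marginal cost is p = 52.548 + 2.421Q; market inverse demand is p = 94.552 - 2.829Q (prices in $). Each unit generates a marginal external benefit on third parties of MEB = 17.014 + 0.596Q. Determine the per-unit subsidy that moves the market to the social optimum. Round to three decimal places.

subsidy = $24.572 per unit

Social marginal cost = private MC − MEB = 35.534 + 1.825Q.
Set SMC = demand: 35.534 + 1.825Q = 94.552 - 2.829Q → Q* = 12.6811.
The Pigouvian subsidy equals MEB at Q*: 17.014 + 0.596×12.6811 = 24.5719.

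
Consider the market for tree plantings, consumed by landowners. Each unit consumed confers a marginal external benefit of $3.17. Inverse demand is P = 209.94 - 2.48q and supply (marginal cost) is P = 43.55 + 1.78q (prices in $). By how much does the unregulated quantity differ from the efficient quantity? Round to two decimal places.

0.74 units

Market equilibrium (private): 43.55 + 1.78q = 209.94 - 2.48q → q_m = 39.0587.
Social marginal benefit = demand + MEB = 213.11 - 2.48q.
Set SMB = MC: 213.11 - 2.48q = 43.55 + 1.78q → q* = 39.8028.
Gap = |39.0587 − 39.8028| = 0.7441.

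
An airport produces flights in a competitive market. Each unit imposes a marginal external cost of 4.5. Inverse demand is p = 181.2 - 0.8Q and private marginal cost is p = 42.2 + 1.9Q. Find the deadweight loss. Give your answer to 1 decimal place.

DWL = 3.8

Market equilibrium (private): 42.2 + 1.9Q = 181.2 - 0.8Q → Q_m = 51.4815.
Social marginal cost = private MC + MEC = 46.7 + 1.9Q.
Set SMC = demand: 46.7 + 1.9Q = 181.2 - 0.8Q → Q* = 49.8148.
Between Q* and Q_m the wedge SMC − demand runs linearly from 0 to MEC(Q_m), so the loss is a triangle.
DWL = ½ × 1.6667 × 4.5000 = 3.7501.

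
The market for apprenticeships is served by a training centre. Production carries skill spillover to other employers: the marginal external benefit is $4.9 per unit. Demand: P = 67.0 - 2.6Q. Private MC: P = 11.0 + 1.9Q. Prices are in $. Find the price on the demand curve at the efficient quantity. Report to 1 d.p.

Social marginal cost = private MC − MEB = 6.1 + 1.9Q.
Set SMC = demand: 6.1 + 1.9Q = 67.0 - 2.6Q → Q* = 13.5333.
Consumer price on the demand curve at Q*: 67.0 − 2.6×13.5333 = 31.8134.

P = $31.8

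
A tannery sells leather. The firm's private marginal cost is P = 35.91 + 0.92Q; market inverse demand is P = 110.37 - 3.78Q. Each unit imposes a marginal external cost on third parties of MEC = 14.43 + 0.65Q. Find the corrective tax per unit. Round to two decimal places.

Social marginal cost = private MC + MEC = 50.34 + 1.57Q.
Set SMC = demand: 50.34 + 1.57Q = 110.37 - 3.78Q → Q* = 11.2206.
The Pigouvian tax equals MEC at Q*: 14.43 + 0.65×11.2206 = 21.7234.

tax = 21.72 per unit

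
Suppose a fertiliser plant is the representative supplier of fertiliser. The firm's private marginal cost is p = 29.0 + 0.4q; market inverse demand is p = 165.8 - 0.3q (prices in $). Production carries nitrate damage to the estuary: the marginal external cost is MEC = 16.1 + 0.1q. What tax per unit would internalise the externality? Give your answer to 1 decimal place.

Social marginal cost = private MC + MEC = 45.1 + 0.5q.
Set SMC = demand: 45.1 + 0.5q = 165.8 - 0.3q → q* = 150.8750.
The Pigouvian tax equals MEC at q*: 16.1 + 0.1×150.8750 = 31.1875.

tax = $31.2 per unit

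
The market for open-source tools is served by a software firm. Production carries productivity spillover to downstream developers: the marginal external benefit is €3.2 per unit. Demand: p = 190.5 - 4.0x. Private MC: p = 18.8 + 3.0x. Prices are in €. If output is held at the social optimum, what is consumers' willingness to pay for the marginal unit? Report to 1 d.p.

Social marginal cost = private MC − MEB = 15.6 + 3.0x.
Set SMC = demand: 15.6 + 3.0x = 190.5 - 4.0x → x* = 24.9857.
Consumer price on the demand curve at x*: 190.5 − 4.0×24.9857 = 90.5572.

P = €90.6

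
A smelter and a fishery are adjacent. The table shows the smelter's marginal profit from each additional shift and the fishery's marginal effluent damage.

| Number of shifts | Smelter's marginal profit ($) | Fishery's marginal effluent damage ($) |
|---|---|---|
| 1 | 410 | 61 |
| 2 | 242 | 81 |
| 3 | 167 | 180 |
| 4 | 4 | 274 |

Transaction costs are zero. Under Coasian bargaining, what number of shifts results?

Bargaining reaches the level where marginal profit last exceeds marginal effluent damage.
That holds through level 2 (242 ≥ 81) but not at 3 (167 < 180).

2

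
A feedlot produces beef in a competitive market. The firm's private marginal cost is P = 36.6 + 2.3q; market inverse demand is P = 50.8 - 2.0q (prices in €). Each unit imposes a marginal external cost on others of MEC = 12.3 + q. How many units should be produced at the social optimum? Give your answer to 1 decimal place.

Social marginal cost = private MC + MEC = 48.9 + 3.3q.
Set SMC = demand: 48.9 + 3.3q = 50.8 - 2.0q → q* = 0.3585.

q* = 0.4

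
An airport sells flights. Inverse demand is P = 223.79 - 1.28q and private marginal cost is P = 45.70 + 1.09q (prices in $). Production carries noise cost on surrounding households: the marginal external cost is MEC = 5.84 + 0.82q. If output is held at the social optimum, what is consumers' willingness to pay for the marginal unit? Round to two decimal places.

P = $154.67

Social marginal cost = private MC + MEC = 51.54 + 1.91q.
Set SMC = demand: 51.54 + 1.91q = 223.79 - 1.28q → q* = 53.9969.
Consumer price on the demand curve at q*: 223.79 − 1.28×53.9969 = 154.6740.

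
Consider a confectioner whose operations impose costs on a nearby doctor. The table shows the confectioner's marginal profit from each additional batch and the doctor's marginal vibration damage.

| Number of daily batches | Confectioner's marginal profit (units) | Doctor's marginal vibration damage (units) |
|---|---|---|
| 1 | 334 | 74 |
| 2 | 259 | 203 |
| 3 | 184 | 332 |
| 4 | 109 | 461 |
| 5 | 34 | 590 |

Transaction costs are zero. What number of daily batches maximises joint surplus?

2

Bargaining reaches the level where marginal profit last exceeds marginal vibration damage.
That holds through level 2 (259 ≥ 203) but not at 3 (184 < 332).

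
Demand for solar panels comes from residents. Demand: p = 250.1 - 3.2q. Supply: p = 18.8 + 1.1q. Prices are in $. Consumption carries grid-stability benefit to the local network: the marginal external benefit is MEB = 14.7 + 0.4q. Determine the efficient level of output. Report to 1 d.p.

q* = 63.1

Social marginal benefit = demand + MEB = 264.8 - 2.8q.
Set SMB = MC: 264.8 - 2.8q = 18.8 + 1.1q → q* = 63.0769.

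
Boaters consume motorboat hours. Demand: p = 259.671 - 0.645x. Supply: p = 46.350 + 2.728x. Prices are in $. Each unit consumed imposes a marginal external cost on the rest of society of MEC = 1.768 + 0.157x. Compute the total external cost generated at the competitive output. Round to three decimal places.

Market equilibrium (private): 46.350 + 2.728x = 259.671 - 0.645x → x_m = 63.2437.
Total external cost = ∫₀^{x_m} (1.768 + 0.157x) dx = 1.768×63.2437 + ½×0.157×63.2437² = 425.7965.

$425.796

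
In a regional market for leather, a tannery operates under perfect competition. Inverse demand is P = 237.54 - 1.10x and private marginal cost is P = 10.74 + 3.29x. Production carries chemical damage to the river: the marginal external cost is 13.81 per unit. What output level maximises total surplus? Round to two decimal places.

x* = 48.52

Social marginal cost = private MC + MEC = 24.55 + 3.29x.
Set SMC = demand: 24.55 + 3.29x = 237.54 - 1.10x → x* = 48.5171.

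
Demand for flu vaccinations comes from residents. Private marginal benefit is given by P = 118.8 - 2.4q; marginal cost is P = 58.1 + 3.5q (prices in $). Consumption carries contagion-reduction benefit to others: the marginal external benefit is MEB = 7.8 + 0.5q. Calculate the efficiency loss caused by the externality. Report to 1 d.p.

Market equilibrium (private): 58.1 + 3.5q = 118.8 - 2.4q → q_m = 10.2881.
Social marginal benefit = demand + MEB = 126.6 - 1.9q.
Set SMB = MC: 126.6 - 1.9q = 58.1 + 3.5q → q* = 12.6852.
The loss is the area between SMB and MC from q* to q_m; with linear curves that's a triangle of height MEB(q_m).
DWL = ½ × 2.3971 × 12.9441 = 15.5142.

DWL = $15.5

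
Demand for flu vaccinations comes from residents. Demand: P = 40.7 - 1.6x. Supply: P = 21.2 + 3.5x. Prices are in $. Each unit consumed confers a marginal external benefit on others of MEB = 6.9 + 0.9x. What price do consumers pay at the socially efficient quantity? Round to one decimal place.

Social marginal benefit = demand + MEB = 47.6 - 0.7x.
Set SMB = MC: 47.6 - 0.7x = 21.2 + 3.5x → x* = 6.2857.
Consumer price on the demand curve at x*: 40.7 − 1.6×6.2857 = 30.6429.

P = $30.6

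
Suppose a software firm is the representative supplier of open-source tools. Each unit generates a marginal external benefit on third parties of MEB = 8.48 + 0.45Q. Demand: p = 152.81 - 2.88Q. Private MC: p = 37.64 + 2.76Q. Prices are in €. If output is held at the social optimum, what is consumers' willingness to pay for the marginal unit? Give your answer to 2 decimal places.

P = €84.19

Social marginal cost = private MC − MEB = 29.16 + 2.31Q.
Set SMC = demand: 29.16 + 2.31Q = 152.81 - 2.88Q → Q* = 23.8247.
Consumer price on the demand curve at Q*: 152.81 − 2.88×23.8247 = 84.1949.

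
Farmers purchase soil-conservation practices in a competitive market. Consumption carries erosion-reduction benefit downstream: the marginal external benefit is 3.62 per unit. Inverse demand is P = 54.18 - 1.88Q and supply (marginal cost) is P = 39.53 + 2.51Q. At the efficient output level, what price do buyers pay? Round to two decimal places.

P = 46.36

Social marginal benefit = demand + MEB = 57.80 - 1.88Q.
Set SMB = MC: 57.80 - 1.88Q = 39.53 + 2.51Q → Q* = 4.1617.
Consumer price on the demand curve at Q*: 54.18 − 1.88×4.1617 = 46.3560.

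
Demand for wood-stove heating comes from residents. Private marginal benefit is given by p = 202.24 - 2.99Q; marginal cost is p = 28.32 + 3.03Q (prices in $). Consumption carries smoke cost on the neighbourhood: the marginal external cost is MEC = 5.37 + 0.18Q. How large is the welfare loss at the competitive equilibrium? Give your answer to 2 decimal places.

DWL = $9.01

Market equilibrium (private): 28.32 + 3.03Q = 202.24 - 2.99Q → Q_m = 28.8904.
Social marginal benefit = demand − MEC = 196.87 - 3.17Q.
Set SMB = MC: 196.87 - 3.17Q = 28.32 + 3.03Q → Q* = 27.1855.
The loss is the area between SMB and MC from Q* to Q_m; with linear curves that's a triangle of height MEC(Q_m).
DWL = ½ × 1.7049 × 10.5703 = 9.0107.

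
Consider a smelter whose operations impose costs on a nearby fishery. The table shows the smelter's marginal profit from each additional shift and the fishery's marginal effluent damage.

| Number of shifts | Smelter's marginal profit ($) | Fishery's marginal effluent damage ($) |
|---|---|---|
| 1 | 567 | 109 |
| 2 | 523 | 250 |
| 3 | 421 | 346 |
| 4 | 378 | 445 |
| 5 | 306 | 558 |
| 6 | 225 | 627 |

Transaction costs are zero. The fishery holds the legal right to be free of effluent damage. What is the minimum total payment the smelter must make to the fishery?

$705

Efficient level: marginal profit ≥ marginal effluent damage through level 3, so k* = 3.
With the fishery holding the right, the smelter must at least compensate total damage at k*: 109 + 250 + 346 = 705.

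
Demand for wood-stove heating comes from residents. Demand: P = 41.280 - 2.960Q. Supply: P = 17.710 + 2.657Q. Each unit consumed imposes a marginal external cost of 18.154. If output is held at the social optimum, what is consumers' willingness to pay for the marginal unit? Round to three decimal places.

Social marginal benefit = demand − MEC = 23.126 - 2.960Q.
Set SMB = MC: 23.126 - 2.960Q = 17.710 + 2.657Q → Q* = 0.9642.
Consumer price on the demand curve at Q*: 41.280 − 2.960×0.9642 = 38.4260.

P = 38.426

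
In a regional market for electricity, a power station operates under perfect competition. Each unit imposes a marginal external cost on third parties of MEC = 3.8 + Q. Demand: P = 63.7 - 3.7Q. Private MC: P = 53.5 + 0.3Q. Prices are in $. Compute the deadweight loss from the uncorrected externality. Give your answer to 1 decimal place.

Market equilibrium (private): 53.5 + 0.3Q = 63.7 - 3.7Q → Q_m = 2.5500.
Social marginal cost = private MC + MEC = 57.3 + 1.3Q.
Set SMC = demand: 57.3 + 1.3Q = 63.7 - 3.7Q → Q* = 1.2800.
The loss is the area between SMC and demand from Q* to Q_m; with linear curves that's a triangle of height MEC(Q_m).
DWL = ½ × 1.2700 × 6.3500 = 4.0323.

DWL = $4.0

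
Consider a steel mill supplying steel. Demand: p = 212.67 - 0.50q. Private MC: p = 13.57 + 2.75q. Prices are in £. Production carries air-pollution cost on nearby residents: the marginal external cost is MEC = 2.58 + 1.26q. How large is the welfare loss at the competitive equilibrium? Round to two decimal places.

Market equilibrium (private): 13.57 + 2.75q = 212.67 - 0.50q → q_m = 61.2615.
Social marginal cost = private MC + MEC = 16.15 + 4.01q.
Set SMC = demand: 16.15 + 4.01q = 212.67 - 0.50q → q* = 43.5743.
The welfare-loss triangle has base |q_m − q*| and height MEC(q_m) (the vertical gap between SMC and demand is zero at q* and MEC at q_m).
DWL = ½ × 17.6872 × 79.7695 = 705.4496.

DWL = £705.45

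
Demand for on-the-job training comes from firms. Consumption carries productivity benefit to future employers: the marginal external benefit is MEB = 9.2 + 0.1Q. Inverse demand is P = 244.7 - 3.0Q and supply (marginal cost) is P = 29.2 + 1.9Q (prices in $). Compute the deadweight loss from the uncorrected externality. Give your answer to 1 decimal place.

DWL = $19.3

Market equilibrium (private): 29.2 + 1.9Q = 244.7 - 3.0Q → Q_m = 43.9796.
Social marginal benefit = demand + MEB = 253.9 - 2.9Q.
Set SMB = MC: 253.9 - 2.9Q = 29.2 + 1.9Q → Q* = 46.8125.
Height of the DWL triangle at Q_m is SMB(Q_m) − MC(Q_m) = MEB(Q_m) = 13.5980.
DWL = ½ × 2.8329 × 13.5980 = 19.2609.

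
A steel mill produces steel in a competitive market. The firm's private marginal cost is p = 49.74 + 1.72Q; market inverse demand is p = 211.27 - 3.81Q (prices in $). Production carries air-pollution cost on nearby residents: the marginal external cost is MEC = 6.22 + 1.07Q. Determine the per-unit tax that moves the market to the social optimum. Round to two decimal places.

Social marginal cost = private MC + MEC = 55.96 + 2.79Q.
Set SMC = demand: 55.96 + 2.79Q = 211.27 - 3.81Q → Q* = 23.5318.
The Pigouvian tax equals MEC at Q*: 6.22 + 1.07×23.5318 = 31.3990.

tax = $31.40 per unit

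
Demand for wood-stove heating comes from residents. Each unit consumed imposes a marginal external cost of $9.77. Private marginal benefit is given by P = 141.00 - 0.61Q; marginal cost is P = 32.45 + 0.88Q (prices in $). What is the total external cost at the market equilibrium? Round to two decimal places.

$711.77

Market equilibrium (private): 32.45 + 0.88Q = 141.00 - 0.61Q → Q_m = 72.8523.
Total external cost = MEC × Q_m = 9.77 × 72.8523 = 711.7670.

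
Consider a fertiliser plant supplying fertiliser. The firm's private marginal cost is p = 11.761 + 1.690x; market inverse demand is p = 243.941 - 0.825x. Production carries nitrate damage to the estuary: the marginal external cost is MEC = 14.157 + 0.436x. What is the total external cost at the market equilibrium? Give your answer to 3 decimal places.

Market equilibrium (private): 11.761 + 1.690x = 243.941 - 0.825x → x_m = 92.3181.
Total external cost = ∫₀^{x_m} (14.157 + 0.436x) dx = 14.157×92.3181 + ½×0.436×92.3181² = 3164.8810.

3164.881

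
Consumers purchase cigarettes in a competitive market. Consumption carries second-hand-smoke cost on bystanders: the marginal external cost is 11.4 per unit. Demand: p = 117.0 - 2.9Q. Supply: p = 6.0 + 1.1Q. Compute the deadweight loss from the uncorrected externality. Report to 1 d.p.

Market equilibrium (private): 6.0 + 1.1Q = 117.0 - 2.9Q → Q_m = 27.7500.
Social marginal benefit = demand − MEC = 105.6 - 2.9Q.
Set SMB = MC: 105.6 - 2.9Q = 6.0 + 1.1Q → Q* = 24.9000.
Between Q* and Q_m the wedge MC − SMB runs linearly from 0 to MEC(Q_m), so the loss is a triangle.
DWL = ½ × 2.8500 × 11.4000 = 16.2450.

DWL = 16.2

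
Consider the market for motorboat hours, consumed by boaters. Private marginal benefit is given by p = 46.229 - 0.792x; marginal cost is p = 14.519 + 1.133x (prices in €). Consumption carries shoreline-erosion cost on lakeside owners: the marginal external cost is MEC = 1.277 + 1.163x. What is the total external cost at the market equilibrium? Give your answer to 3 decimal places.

Market equilibrium (private): 14.519 + 1.133x = 46.229 - 0.792x → x_m = 16.4727.
Total external cost = ∫₀^{x_m} (1.277 + 1.163x) dx = 1.277×16.4727 + ½×1.163×16.4727² = 178.8256.

€178.826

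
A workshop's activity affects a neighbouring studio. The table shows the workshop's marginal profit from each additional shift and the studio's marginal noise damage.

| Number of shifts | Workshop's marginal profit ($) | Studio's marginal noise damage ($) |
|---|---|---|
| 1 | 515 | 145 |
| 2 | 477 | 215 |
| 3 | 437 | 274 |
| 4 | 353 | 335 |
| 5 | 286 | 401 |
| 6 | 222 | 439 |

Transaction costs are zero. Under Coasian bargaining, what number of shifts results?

4

Bargaining reaches the level where marginal profit last exceeds marginal noise damage.
That holds through level 4 (353 ≥ 335) but not at 5 (286 < 401).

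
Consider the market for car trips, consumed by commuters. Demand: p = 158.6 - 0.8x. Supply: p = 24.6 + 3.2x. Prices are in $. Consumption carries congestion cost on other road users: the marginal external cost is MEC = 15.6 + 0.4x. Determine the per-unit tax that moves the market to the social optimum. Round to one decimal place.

Social marginal benefit = demand − MEC = 143.0 - 1.2x.
Set SMB = MC: 143.0 - 1.2x = 24.6 + 3.2x → x* = 26.9091.
The Pigouvian tax equals MEC at x*: 15.6 + 0.4×26.9091 = 26.3636.

tax = $26.4 per unit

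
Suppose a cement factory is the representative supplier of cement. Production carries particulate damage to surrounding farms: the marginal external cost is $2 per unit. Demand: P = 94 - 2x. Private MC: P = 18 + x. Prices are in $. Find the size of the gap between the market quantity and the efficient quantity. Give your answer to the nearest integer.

Market equilibrium (private): 18 + x = 94 - 2x → x_m = 25.3333.
Social marginal cost = private MC + MEC = 20 + x.
Set SMC = demand: 20 + x = 94 - 2x → x* = 24.6667.
Gap = |25.3333 − 24.6667| = 0.6666.

1 units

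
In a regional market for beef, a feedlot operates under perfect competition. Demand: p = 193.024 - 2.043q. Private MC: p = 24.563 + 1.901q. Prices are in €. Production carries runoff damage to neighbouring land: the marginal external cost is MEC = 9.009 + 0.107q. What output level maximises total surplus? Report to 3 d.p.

Social marginal cost = private MC + MEC = 33.572 + 2.008q.
Set SMC = demand: 33.572 + 2.008q = 193.024 - 2.043q → q* = 39.3611.

q* = 39.361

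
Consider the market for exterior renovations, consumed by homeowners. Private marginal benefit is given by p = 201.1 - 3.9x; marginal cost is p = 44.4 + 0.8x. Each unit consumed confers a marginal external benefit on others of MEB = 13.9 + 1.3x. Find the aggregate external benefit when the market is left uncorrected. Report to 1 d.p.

1186.0

Market equilibrium (private): 44.4 + 0.8x = 201.1 - 3.9x → x_m = 33.3404.
Total external benefit = ∫₀^{x_m} (13.9 + 1.3x) dx = 13.9×33.3404 + ½×1.3×33.3404² = 1185.9600.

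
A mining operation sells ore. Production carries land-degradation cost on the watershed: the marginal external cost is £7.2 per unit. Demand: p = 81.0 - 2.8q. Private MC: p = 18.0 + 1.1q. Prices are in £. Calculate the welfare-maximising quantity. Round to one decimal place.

q* = 14.3

Social marginal cost = private MC + MEC = 25.2 + 1.1q.
Set SMC = demand: 25.2 + 1.1q = 81.0 - 2.8q → q* = 14.3077.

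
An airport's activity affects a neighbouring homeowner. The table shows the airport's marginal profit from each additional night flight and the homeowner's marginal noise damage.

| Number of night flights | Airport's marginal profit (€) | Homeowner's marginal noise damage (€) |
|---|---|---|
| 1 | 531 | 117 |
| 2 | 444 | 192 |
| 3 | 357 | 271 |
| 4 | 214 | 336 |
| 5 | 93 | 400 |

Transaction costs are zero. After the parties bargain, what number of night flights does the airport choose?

Bargaining reaches the level where marginal profit last exceeds marginal noise damage.
That holds through level 3 (357 ≥ 271) but not at 4 (214 < 336).

3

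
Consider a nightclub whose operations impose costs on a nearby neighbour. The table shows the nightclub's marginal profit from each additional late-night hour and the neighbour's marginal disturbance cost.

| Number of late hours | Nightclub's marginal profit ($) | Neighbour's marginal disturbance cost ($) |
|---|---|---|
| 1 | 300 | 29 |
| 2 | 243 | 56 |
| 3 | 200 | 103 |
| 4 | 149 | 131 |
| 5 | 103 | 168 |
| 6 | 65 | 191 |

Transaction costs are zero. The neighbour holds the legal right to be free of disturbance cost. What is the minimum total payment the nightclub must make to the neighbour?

Efficient level: marginal profit ≥ marginal disturbance cost through level 4, so k* = 4.
With the neighbour holding the right, the nightclub must at least compensate total damage at k*: 29 + 56 + 103 + 131 = 319.

$319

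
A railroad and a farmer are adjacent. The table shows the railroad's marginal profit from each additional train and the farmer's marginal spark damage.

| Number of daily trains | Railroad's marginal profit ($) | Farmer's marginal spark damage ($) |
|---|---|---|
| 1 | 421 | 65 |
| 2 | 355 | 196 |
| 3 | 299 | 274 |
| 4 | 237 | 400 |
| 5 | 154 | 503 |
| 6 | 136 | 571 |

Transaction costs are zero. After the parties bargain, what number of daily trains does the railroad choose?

Bargaining reaches the level where marginal profit last exceeds marginal spark damage.
That holds through level 3 (299 ≥ 274) but not at 4 (237 < 400).

3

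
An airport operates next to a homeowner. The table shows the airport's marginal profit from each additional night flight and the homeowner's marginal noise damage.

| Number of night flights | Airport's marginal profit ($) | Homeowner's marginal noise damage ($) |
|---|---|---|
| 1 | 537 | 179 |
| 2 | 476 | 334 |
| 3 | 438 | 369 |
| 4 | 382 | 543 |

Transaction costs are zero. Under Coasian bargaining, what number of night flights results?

3

Bargaining reaches the level where marginal profit last exceeds marginal noise damage.
That holds through level 3 (438 ≥ 369) but not at 4 (382 < 543).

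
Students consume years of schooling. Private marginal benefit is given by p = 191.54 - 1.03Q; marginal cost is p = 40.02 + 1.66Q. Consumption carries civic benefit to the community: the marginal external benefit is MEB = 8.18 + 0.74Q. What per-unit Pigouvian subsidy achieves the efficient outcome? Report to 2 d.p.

subsidy = 68.78 per unit

Social marginal benefit = demand + MEB = 199.72 - 0.29Q.
Set SMB = MC: 199.72 - 0.29Q = 40.02 + 1.66Q → Q* = 81.8974.
The Pigouvian subsidy equals MEB at Q*: 8.18 + 0.74×81.8974 = 68.7841.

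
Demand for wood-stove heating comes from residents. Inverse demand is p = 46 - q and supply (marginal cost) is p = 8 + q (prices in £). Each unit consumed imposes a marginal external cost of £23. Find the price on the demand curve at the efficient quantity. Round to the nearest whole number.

Social marginal benefit = demand − MEC = 23 - q.
Set SMB = MC: 23 - q = 8 + q → q* = 7.5000.
Consumer price on the demand curve at q*: 46 − 1×7.5000 = 38.5000.

P = £39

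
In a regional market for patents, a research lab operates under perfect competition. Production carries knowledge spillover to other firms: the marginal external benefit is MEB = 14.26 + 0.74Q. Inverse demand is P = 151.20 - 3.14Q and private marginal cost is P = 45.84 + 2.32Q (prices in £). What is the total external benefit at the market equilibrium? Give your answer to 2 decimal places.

Market equilibrium (private): 45.84 + 2.32Q = 151.20 - 3.14Q → Q_m = 19.2967.
Total external benefit = ∫₀^{Q_m} (14.26 + 0.74Q) dQ = 14.26×19.2967 + ½×0.74×19.2967² = 412.9451.

£412.95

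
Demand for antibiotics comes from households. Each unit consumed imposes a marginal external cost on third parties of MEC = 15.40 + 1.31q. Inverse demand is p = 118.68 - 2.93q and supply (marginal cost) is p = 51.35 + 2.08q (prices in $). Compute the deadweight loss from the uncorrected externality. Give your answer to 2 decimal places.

DWL = $86.18

Market equilibrium (private): 51.35 + 2.08q = 118.68 - 2.93q → q_m = 13.4391.
Social marginal benefit = demand − MEC = 103.28 - 4.24q.
Set SMB = MC: 103.28 - 4.24q = 51.35 + 2.08q → q* = 8.2168.
The welfare-loss triangle has base |q_m − q*| and height MEC(q_m) (the vertical gap between SMB and MC is zero at q* and MEC at q_m).
DWL = ½ × 5.2223 × 33.0052 = 86.1815.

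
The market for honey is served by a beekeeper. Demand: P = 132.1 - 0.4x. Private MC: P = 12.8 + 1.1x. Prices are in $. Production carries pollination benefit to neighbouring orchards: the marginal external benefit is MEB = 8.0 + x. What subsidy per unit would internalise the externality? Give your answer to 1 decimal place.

subsidy = $262.6 per unit

Social marginal cost = private MC − MEB = 4.8 + 0.1x.
Set SMC = demand: 4.8 + 0.1x = 132.1 - 0.4x → x* = 254.6000.
The Pigouvian subsidy equals MEB at x*: 8.0 + 1.0×254.6000 = 262.6000.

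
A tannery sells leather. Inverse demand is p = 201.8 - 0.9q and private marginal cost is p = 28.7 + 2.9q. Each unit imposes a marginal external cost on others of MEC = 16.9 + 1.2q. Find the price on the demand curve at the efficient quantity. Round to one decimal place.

P = 173.7

Social marginal cost = private MC + MEC = 45.6 + 4.1q.
Set SMC = demand: 45.6 + 4.1q = 201.8 - 0.9q → q* = 31.2400.
Consumer price on the demand curve at q*: 201.8 − 0.9×31.2400 = 173.6840.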